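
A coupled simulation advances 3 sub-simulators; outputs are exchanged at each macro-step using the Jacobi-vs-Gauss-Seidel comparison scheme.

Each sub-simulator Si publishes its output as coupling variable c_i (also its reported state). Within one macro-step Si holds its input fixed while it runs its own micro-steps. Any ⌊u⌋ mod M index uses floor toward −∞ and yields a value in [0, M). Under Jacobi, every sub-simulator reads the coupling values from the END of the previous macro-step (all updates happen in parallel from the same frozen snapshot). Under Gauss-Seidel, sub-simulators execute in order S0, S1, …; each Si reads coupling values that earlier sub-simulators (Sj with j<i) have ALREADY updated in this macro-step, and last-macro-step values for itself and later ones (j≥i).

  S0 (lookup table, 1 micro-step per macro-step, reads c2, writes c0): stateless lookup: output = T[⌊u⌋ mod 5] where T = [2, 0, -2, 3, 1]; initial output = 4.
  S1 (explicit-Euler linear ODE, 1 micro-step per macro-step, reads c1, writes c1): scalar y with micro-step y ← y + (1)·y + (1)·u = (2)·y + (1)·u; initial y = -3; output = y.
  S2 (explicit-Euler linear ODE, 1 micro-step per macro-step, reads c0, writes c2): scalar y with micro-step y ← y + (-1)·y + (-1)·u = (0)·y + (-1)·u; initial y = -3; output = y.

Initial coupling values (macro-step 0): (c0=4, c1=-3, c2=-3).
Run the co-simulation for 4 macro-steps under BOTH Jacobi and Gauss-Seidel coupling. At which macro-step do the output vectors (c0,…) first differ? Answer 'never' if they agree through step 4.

[Jacobi] macro 1: S0 reads c2=-3 → after 1×micro: -2; S1 reads c1=-3 → after 1×micro: -9; S2 reads c0=4 → after 1×micro: -4 ⇒ (c0=-2, c1=-9, c2=-4)
[Jacobi] macro 2: S0 reads c2=-4 → after 1×micro: 0; S1 reads c1=-9 → after 1×micro: -27; S2 reads c0=-2 → after 1×micro: 2 ⇒ (c0=0, c1=-27, c2=2)
[Jacobi] macro 3: S0 reads c2=2 → after 1×micro: -2; S1 reads c1=-27 → after 1×micro: -81; S2 reads c0=0 → after 1×micro: 0 ⇒ (c0=-2, c1=-81, c2=0)
[Jacobi] macro 4: S0 reads c2=0 → after 1×micro: 2; S1 reads c1=-81 → after 1×micro: -243; S2 reads c0=-2 → after 1×micro: 2 ⇒ (c0=2, c1=-243, c2=2)
[Gauss-Seidel] macro 1: S0 reads c2=-3 → after 1×micro: -2; S1 reads c1=-3 → after 1×micro: -9; S2 reads c0=-2 → after 1×micro: 2 ⇒ (c0=-2, c1=-9, c2=2)
[Gauss-Seidel] macro 2: S0 reads c2=2 → after 1×micro: -2; S1 reads c1=-9 → after 1×micro: -27; S2 reads c0=-2 → after 1×micro: 2 ⇒ (c0=-2, c1=-27, c2=2)
[Gauss-Seidel] macro 3: S0 reads c2=2 → after 1×micro: -2; S1 reads c1=-27 → after 1×micro: -81; S2 reads c0=-2 → after 1×micro: 2 ⇒ (c0=-2, c1=-81, c2=2)
[Gauss-Seidel] macro 4: S0 reads c2=2 → after 1×micro: -2; S1 reads c1=-81 → after 1×micro: -243; S2 reads c0=-2 → after 1×micro: 2 ⇒ (c0=-2, c1=-243, c2=2)

first divergence at macro-step: 1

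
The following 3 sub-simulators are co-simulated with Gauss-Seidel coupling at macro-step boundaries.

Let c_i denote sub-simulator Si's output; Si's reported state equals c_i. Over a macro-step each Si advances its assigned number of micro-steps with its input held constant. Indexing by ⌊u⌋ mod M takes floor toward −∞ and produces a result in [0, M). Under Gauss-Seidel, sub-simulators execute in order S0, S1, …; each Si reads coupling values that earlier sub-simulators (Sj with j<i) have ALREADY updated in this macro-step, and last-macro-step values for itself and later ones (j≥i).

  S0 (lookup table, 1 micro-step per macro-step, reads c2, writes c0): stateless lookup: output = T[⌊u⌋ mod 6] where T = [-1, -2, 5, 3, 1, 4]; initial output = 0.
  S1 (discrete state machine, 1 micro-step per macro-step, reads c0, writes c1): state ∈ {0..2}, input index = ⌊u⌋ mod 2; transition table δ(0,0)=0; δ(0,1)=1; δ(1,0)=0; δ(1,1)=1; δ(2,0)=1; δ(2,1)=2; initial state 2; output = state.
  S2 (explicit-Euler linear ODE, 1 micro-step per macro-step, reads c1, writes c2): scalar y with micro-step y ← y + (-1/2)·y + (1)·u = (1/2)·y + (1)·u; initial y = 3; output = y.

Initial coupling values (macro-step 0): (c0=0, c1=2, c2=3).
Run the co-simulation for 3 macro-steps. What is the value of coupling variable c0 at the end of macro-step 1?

macro 1: S0 reads c2=3 → after 1×micro: 3; S1 reads c0=3 → after 1×micro: 2; S2 reads c1=2 → after 1×micro: 7/2 ⇒ (c0=3, c1=2, c2=7/2)
macro 2: S0 reads c2=7/2 → after 1×micro: 3; S1 reads c0=3 → after 1×micro: 2; S2 reads c1=2 → after 1×micro: 15/4 ⇒ (c0=3, c1=2, c2=15/4)
macro 3: S0 reads c2=15/4 → after 1×micro: 3; S1 reads c0=3 → after 1×micro: 2; S2 reads c1=2 → after 1×micro: 31/8 ⇒ (c0=3, c1=2, c2=31/8)

c0 at macro-step 1 = 3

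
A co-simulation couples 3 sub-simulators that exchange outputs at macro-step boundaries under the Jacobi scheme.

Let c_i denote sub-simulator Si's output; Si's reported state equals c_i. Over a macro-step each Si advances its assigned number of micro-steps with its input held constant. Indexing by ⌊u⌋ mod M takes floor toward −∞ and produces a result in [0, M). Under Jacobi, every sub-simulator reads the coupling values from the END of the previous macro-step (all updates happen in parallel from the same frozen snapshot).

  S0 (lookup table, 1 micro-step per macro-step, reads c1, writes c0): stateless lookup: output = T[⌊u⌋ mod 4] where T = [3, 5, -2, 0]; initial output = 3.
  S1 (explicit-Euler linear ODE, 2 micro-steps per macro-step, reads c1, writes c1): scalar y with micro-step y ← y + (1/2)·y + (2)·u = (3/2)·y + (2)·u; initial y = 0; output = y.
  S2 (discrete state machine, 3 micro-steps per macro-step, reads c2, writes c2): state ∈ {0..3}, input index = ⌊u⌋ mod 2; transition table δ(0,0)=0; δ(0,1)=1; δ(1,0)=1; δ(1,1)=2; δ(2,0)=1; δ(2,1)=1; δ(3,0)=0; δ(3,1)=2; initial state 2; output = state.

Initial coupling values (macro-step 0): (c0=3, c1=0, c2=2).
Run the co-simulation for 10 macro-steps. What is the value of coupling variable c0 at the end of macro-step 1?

macro 1: S0 reads c1=0 → after 1×micro: 3; S1 reads c1=0 → after 2×micro: 0; S2 reads c2=2 → after 3×micro: 1 ⇒ (c0=3, c1=0, c2=1)
macro 2: S0 reads c1=0 → after 1×micro: 3; S1 reads c1=0 → after 2×micro: 0; S2 reads c2=1 → after 3×micro: 2 ⇒ (c0=3, c1=0, c2=2)
macro 3: S0 reads c1=0 → after 1×micro: 3; S1 reads c1=0 → after 2×micro: 0; S2 reads c2=2 → after 3×micro: 1 ⇒ (c0=3, c1=0, c2=1)
macro 4: S0 reads c1=0 → after 1×micro: 3; S1 reads c1=0 → after 2×micro: 0; S2 reads c2=1 → after 3×micro: 2 ⇒ (c0=3, c1=0, c2=2)
macro 5: S0 reads c1=0 → after 1×micro: 3; S1 reads c1=0 → after 2×micro: 0; S2 reads c2=2 → after 3×micro: 1 ⇒ (c0=3, c1=0, c2=1)
macro 6: S0 reads c1=0 → after 1×micro: 3; S1 reads c1=0 → after 2×micro: 0; S2 reads c2=1 → after 3×micro: 2 ⇒ (c0=3, c1=0, c2=2)
macro 7: S0 reads c1=0 → after 1×micro: 3; S1 reads c1=0 → after 2×micro: 0; S2 reads c2=2 → after 3×micro: 1 ⇒ (c0=3, c1=0, c2=1)
macro 8: S0 reads c1=0 → after 1×micro: 3; S1 reads c1=0 → after 2×micro: 0; S2 reads c2=1 → after 3×micro: 2 ⇒ (c0=3, c1=0, c2=2)
macro 9: S0 reads c1=0 → after 1×micro: 3; S1 reads c1=0 → after 2×micro: 0; S2 reads c2=2 → after 3×micro: 1 ⇒ (c0=3, c1=0, c2=1)
macro 10: S0 reads c1=0 → after 1×micro: 3; S1 reads c1=0 → after 2×micro: 0; S2 reads c2=1 → after 3×micro: 2 ⇒ (c0=3, c1=0, c2=2)

c0 at macro-step 1 = 3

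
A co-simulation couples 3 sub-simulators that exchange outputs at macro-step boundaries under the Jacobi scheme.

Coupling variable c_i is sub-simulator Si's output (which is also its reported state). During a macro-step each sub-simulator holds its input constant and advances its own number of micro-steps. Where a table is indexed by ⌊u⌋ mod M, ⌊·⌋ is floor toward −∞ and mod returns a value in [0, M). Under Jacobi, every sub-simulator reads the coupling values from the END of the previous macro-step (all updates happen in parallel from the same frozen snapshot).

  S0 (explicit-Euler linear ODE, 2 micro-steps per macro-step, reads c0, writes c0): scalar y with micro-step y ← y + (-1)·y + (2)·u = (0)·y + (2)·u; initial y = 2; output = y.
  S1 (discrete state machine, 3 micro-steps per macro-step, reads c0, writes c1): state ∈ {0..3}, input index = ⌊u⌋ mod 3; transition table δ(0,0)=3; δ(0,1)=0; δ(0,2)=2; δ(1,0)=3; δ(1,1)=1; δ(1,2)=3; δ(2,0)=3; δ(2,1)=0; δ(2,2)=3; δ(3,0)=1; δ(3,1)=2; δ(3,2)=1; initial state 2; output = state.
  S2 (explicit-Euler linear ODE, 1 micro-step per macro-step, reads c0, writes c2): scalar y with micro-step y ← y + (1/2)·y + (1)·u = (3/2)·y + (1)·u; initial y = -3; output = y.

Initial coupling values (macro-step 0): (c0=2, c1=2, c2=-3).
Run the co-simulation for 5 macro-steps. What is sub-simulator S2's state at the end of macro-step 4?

macro 1: S0 reads c0=2 → after 2×micro: 4; S1 reads c0=2 → after 3×micro: 3; S2 reads c0=2 → after 1×micro: -5/2 ⇒ (c0=4, c1=3, c2=-5/2)
macro 2: S0 reads c0=4 → after 2×micro: 8; S1 reads c0=4 → after 3×micro: 0; S2 reads c0=4 → after 1×micro: 1/4 ⇒ (c0=8, c1=0, c2=1/4)
macro 3: S0 reads c0=8 → after 2×micro: 16; S1 reads c0=8 → after 3×micro: 1; S2 reads c0=8 → after 1×micro: 67/8 ⇒ (c0=16, c1=1, c2=67/8)
macro 4: S0 reads c0=16 → after 2×micro: 32; S1 reads c0=16 → after 3×micro: 1; S2 reads c0=16 → after 1×micro: 457/16 ⇒ (c0=32, c1=1, c2=457/16)
macro 5: S0 reads c0=32 → after 2×micro: 64; S1 reads c0=32 → after 3×micro: 3; S2 reads c0=32 → after 1×micro: 2395/32 ⇒ (c0=64, c1=3, c2=2395/32)

S2 state at macro-step 4 = 457/16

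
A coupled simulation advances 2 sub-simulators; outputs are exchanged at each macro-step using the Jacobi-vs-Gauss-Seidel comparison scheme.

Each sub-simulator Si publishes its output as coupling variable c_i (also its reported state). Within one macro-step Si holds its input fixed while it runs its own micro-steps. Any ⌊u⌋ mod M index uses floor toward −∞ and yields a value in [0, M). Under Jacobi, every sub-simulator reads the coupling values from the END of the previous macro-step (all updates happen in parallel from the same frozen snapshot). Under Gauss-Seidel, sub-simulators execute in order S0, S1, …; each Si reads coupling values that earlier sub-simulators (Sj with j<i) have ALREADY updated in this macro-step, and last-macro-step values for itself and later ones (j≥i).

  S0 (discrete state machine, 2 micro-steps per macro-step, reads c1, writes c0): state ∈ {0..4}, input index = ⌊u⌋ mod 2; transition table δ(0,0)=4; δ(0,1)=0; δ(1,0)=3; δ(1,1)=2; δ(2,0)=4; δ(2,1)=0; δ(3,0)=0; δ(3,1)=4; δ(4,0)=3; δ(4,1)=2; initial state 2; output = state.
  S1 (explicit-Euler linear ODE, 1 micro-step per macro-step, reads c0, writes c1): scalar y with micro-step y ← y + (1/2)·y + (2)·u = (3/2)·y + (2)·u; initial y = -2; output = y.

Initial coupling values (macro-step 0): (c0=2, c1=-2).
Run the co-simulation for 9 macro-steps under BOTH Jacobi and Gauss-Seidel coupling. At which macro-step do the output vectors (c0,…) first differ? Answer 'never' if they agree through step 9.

first divergence at macro-step: 1

[Jacobi] macro 1: S0 reads c1=-2 → after 2×micro: 3; S1 reads c0=2 → after 1×micro: 1 ⇒ (c0=3, c1=1)
[Jacobi] macro 2: S0 reads c1=1 → after 2×micro: 2; S1 reads c0=3 → after 1×micro: 15/2 ⇒ (c0=2, c1=15/2)
[Jacobi] macro 3: S0 reads c1=15/2 → after 2×micro: 0; S1 reads c0=2 → after 1×micro: 61/4 ⇒ (c0=0, c1=61/4)
[Jacobi] macro 4: S0 reads c1=61/4 → after 2×micro: 0; S1 reads c0=0 → after 1×micro: 183/8 ⇒ (c0=0, c1=183/8)
[Jacobi] macro 5: S0 reads c1=183/8 → after 2×micro: 3; S1 reads c0=0 → after 1×micro: 549/16 ⇒ (c0=3, c1=549/16)
[Jacobi] macro 6: S0 reads c1=549/16 → after 2×micro: 4; S1 reads c0=3 → after 1×micro: 1839/32 ⇒ (c0=4, c1=1839/32)
[Jacobi] macro 7: S0 reads c1=1839/32 → after 2×micro: 0; S1 reads c0=4 → after 1×micro: 6029/64 ⇒ (c0=0, c1=6029/64)
[Jacobi] macro 8: S0 reads c1=6029/64 → after 2×micro: 3; S1 reads c0=0 → after 1×micro: 18087/128 ⇒ (c0=3, c1=18087/128)
[Jacobi] macro 9: S0 reads c1=18087/128 → after 2×micro: 2; S1 reads c0=3 → after 1×micro: 55797/256 ⇒ (c0=2, c1=55797/256)
[Gauss-Seidel] macro 1: S0 reads c1=-2 → after 2×micro: 3; S1 reads c0=3 → after 1×micro: 3 ⇒ (c0=3, c1=3)
[Gauss-Seidel] macro 2: S0 reads c1=3 → after 2×micro: 2; S1 reads c0=2 → after 1×micro: 17/2 ⇒ (c0=2, c1=17/2)
[Gauss-Seidel] macro 3: S0 reads c1=17/2 → after 2×micro: 3; S1 reads c0=3 → after 1×micro: 75/4 ⇒ (c0=3, c1=75/4)
[Gauss-Seidel] macro 4: S0 reads c1=75/4 → after 2×micro: 4; S1 reads c0=4 → after 1×micro: 289/8 ⇒ (c0=4, c1=289/8)
[Gauss-Seidel] macro 5: S0 reads c1=289/8 → after 2×micro: 0; S1 reads c0=0 → after 1×micro: 867/16 ⇒ (c0=0, c1=867/16)
[Gauss-Seidel] macro 6: S0 reads c1=867/16 → after 2×micro: 3; S1 reads c0=3 → after 1×micro: 2793/32 ⇒ (c0=3, c1=2793/32)
[Gauss-Seidel] macro 7: S0 reads c1=2793/32 → after 2×micro: 2; S1 reads c0=2 → after 1×micro: 8635/64 ⇒ (c0=2, c1=8635/64)
[Gauss-Seidel] macro 8: S0 reads c1=8635/64 → after 2×micro: 3; S1 reads c0=3 → after 1×micro: 26673/128 ⇒ (c0=3, c1=26673/128)
[Gauss-Seidel] macro 9: S0 reads c1=26673/128 → after 2×micro: 4; S1 reads c0=4 → after 1×micro: 82067/256 ⇒ (c0=4, c1=82067/256)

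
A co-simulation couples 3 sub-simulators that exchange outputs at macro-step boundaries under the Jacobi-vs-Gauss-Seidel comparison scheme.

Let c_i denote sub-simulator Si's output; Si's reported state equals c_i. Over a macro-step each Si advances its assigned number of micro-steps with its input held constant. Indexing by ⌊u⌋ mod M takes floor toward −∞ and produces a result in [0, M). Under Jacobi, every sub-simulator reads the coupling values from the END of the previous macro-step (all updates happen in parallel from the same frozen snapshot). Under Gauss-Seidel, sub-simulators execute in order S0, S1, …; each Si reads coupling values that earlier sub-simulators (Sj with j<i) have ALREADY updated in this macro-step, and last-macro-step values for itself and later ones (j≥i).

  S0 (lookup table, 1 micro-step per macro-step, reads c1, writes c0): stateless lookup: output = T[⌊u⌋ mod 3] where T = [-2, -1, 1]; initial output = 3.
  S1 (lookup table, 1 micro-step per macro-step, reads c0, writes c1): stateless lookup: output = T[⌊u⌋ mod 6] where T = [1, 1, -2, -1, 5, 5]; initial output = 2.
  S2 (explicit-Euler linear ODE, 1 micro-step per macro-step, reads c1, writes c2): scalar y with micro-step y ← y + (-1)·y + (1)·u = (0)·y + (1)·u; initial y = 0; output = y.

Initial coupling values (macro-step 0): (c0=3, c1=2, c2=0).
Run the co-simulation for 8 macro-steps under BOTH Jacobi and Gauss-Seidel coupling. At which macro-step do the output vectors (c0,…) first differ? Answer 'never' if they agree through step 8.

[Jacobi] macro 1: S0 reads c1=2 → after 1×micro: 1; S1 reads c0=3 → after 1×micro: -1; S2 reads c1=2 → after 1×micro: 2 ⇒ (c0=1, c1=-1, c2=2)
[Jacobi] macro 2: S0 reads c1=-1 → after 1×micro: 1; S1 reads c0=1 → after 1×micro: 1; S2 reads c1=-1 → after 1×micro: -1 ⇒ (c0=1, c1=1, c2=-1)
[Jacobi] macro 3: S0 reads c1=1 → after 1×micro: -1; S1 reads c0=1 → after 1×micro: 1; S2 reads c1=1 → after 1×micro: 1 ⇒ (c0=-1, c1=1, c2=1)
[Jacobi] macro 4: S0 reads c1=1 → after 1×micro: -1; S1 reads c0=-1 → after 1×micro: 5; S2 reads c1=1 → after 1×micro: 1 ⇒ (c0=-1, c1=5, c2=1)
[Jacobi] macro 5: S0 reads c1=5 → after 1×micro: 1; S1 reads c0=-1 → after 1×micro: 5; S2 reads c1=5 → after 1×micro: 5 ⇒ (c0=1, c1=5, c2=5)
[Jacobi] macro 6: S0 reads c1=5 → after 1×micro: 1; S1 reads c0=1 → after 1×micro: 1; S2 reads c1=5 → after 1×micro: 5 ⇒ (c0=1, c1=1, c2=5)
[Jacobi] macro 7: S0 reads c1=1 → after 1×micro: -1; S1 reads c0=1 → after 1×micro: 1; S2 reads c1=1 → after 1×micro: 1 ⇒ (c0=-1, c1=1, c2=1)
[Jacobi] macro 8: S0 reads c1=1 → after 1×micro: -1; S1 reads c0=-1 → after 1×micro: 5; S2 reads c1=1 → after 1×micro: 1 ⇒ (c0=-1, c1=5, c2=1)
[Gauss-Seidel] macro 1: S0 reads c1=2 → after 1×micro: 1; S1 reads c0=1 → after 1×micro: 1; S2 reads c1=1 → after 1×micro: 1 ⇒ (c0=1, c1=1, c2=1)
[Gauss-Seidel] macro 2: S0 reads c1=1 → after 1×micro: -1; S1 reads c0=-1 → after 1×micro: 5; S2 reads c1=5 → after 1×micro: 5 ⇒ (c0=-1, c1=5, c2=5)
[Gauss-Seidel] macro 3: S0 reads c1=5 → after 1×micro: 1; S1 reads c0=1 → after 1×micro: 1; S2 reads c1=1 → after 1×micro: 1 ⇒ (c0=1, c1=1, c2=1)
[Gauss-Seidel] macro 4: S0 reads c1=1 → after 1×micro: -1; S1 reads c0=-1 → after 1×micro: 5; S2 reads c1=5 → after 1×micro: 5 ⇒ (c0=-1, c1=5, c2=5)
[Gauss-Seidel] macro 5: S0 reads c1=5 → after 1×micro: 1; S1 reads c0=1 → after 1×micro: 1; S2 reads c1=1 → after 1×micro: 1 ⇒ (c0=1, c1=1, c2=1)
[Gauss-Seidel] macro 6: S0 reads c1=1 → after 1×micro: -1; S1 reads c0=-1 → after 1×micro: 5; S2 reads c1=5 → after 1×micro: 5 ⇒ (c0=-1, c1=5, c2=5)
[Gauss-Seidel] macro 7: S0 reads c1=5 → after 1×micro: 1; S1 reads c0=1 → after 1×micro: 1; S2 reads c1=1 → after 1×micro: 1 ⇒ (c0=1, c1=1, c2=1)
[Gauss-Seidel] macro 8: S0 reads c1=1 → after 1×micro: -1; S1 reads c0=-1 → after 1×micro: 5; S2 reads c1=5 → after 1×micro: 5 ⇒ (c0=-1, c1=5, c2=5)

first divergence at macro-step: 1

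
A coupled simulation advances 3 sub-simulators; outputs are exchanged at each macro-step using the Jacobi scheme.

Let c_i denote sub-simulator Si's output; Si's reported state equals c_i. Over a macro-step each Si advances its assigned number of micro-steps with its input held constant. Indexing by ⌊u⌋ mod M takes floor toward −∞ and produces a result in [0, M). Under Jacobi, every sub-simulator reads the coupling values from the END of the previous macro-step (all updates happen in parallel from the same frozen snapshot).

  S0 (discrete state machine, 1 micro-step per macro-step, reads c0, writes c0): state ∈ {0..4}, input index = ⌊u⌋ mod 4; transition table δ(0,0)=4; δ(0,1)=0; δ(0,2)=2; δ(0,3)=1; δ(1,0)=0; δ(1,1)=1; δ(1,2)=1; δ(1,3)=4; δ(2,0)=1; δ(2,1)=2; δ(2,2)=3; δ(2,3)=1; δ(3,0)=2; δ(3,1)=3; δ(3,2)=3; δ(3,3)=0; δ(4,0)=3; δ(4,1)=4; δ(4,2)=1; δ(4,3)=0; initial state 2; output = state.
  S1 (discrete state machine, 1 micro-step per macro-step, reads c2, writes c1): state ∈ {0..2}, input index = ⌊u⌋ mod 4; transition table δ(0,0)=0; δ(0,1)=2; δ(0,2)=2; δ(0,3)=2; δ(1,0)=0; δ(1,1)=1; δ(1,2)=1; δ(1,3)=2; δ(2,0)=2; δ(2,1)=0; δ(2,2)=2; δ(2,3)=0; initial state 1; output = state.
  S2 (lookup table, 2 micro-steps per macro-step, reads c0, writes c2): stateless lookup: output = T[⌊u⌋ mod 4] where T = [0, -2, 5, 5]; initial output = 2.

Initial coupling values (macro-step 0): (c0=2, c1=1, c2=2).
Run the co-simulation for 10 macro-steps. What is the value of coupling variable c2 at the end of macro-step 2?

c2 at macro-step 2 = 5

macro 1: S0 reads c0=2 → after 1×micro: 3; S1 reads c2=2 → after 1×micro: 1; S2 reads c0=2 → after 2×micro: 5 ⇒ (c0=3, c1=1, c2=5)
macro 2: S0 reads c0=3 → after 1×micro: 0; S1 reads c2=5 → after 1×micro: 1; S2 reads c0=3 → after 2×micro: 5 ⇒ (c0=0, c1=1, c2=5)
macro 3: S0 reads c0=0 → after 1×micro: 4; S1 reads c2=5 → after 1×micro: 1; S2 reads c0=0 → after 2×micro: 0 ⇒ (c0=4, c1=1, c2=0)
macro 4: S0 reads c0=4 → after 1×micro: 3; S1 reads c2=0 → after 1×micro: 0; S2 reads c0=4 → after 2×micro: 0 ⇒ (c0=3, c1=0, c2=0)
macro 5: S0 reads c0=3 → after 1×micro: 0; S1 reads c2=0 → after 1×micro: 0; S2 reads c0=3 → after 2×micro: 5 ⇒ (c0=0, c1=0, c2=5)
macro 6: S0 reads c0=0 → after 1×micro: 4; S1 reads c2=5 → after 1×micro: 2; S2 reads c0=0 → after 2×micro: 0 ⇒ (c0=4, c1=2, c2=0)
macro 7: S0 reads c0=4 → after 1×micro: 3; S1 reads c2=0 → after 1×micro: 2; S2 reads c0=4 → after 2×micro: 0 ⇒ (c0=3, c1=2, c2=0)
macro 8: S0 reads c0=3 → after 1×micro: 0; S1 reads c2=0 → after 1×micro: 2; S2 reads c0=3 → after 2×micro: 5 ⇒ (c0=0, c1=2, c2=5)
macro 9: S0 reads c0=0 → after 1×micro: 4; S1 reads c2=5 → after 1×micro: 0; S2 reads c0=0 → after 2×micro: 0 ⇒ (c0=4, c1=0, c2=0)
macro 10: S0 reads c0=4 → after 1×micro: 3; S1 reads c2=0 → after 1×micro: 0; S2 reads c0=4 → after 2×micro: 0 ⇒ (c0=3, c1=0, c2=0)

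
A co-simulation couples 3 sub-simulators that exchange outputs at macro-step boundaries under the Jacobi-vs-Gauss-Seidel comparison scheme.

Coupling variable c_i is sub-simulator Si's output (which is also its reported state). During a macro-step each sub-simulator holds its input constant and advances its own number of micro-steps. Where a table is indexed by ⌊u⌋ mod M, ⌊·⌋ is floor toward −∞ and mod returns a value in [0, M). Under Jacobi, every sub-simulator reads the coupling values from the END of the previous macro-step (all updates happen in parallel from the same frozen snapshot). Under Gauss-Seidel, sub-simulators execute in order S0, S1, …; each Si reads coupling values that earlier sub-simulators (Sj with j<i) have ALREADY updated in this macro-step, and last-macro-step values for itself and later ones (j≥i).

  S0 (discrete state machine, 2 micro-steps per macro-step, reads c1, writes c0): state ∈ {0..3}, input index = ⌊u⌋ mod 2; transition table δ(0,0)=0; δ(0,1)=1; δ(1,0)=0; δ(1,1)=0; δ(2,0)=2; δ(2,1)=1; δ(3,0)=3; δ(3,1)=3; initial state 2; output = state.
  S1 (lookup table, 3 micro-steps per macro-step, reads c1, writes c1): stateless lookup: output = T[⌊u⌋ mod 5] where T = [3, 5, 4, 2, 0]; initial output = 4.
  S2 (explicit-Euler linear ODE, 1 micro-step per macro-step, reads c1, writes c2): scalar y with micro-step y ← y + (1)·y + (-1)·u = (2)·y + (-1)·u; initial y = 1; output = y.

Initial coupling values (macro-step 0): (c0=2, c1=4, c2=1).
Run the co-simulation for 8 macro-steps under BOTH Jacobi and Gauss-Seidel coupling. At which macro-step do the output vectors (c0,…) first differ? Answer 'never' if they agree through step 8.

first divergence at macro-step: 1

[Jacobi] macro 1: S0 reads c1=4 → after 2×micro: 2; S1 reads c1=4 → after 3×micro: 0; S2 reads c1=4 → after 1×micro: -2 ⇒ (c0=2, c1=0, c2=-2)
[Jacobi] macro 2: S0 reads c1=0 → after 2×micro: 2; S1 reads c1=0 → after 3×micro: 3; S2 reads c1=0 → after 1×micro: -4 ⇒ (c0=2, c1=3, c2=-4)
[Jacobi] macro 3: S0 reads c1=3 → after 2×micro: 0; S1 reads c1=3 → after 3×micro: 2; S2 reads c1=3 → after 1×micro: -11 ⇒ (c0=0, c1=2, c2=-11)
[Jacobi] macro 4: S0 reads c1=2 → after 2×micro: 0; S1 reads c1=2 → after 3×micro: 4; S2 reads c1=2 → after 1×micro: -24 ⇒ (c0=0, c1=4, c2=-24)
[Jacobi] macro 5: S0 reads c1=4 → after 2×micro: 0; S1 reads c1=4 → after 3×micro: 0; S2 reads c1=4 → after 1×micro: -52 ⇒ (c0=0, c1=0, c2=-52)
[Jacobi] macro 6: S0 reads c1=0 → after 2×micro: 0; S1 reads c1=0 → after 3×micro: 3; S2 reads c1=0 → after 1×micro: -104 ⇒ (c0=0, c1=3, c2=-104)
[Jacobi] macro 7: S0 reads c1=3 → after 2×micro: 0; S1 reads c1=3 → after 3×micro: 2; S2 reads c1=3 → after 1×micro: -211 ⇒ (c0=0, c1=2, c2=-211)
[Jacobi] macro 8: S0 reads c1=2 → after 2×micro: 0; S1 reads c1=2 → after 3×micro: 4; S2 reads c1=2 → after 1×micro: -424 ⇒ (c0=0, c1=4, c2=-424)
[Gauss-Seidel] macro 1: S0 reads c1=4 → after 2×micro: 2; S1 reads c1=4 → after 3×micro: 0; S2 reads c1=0 → after 1×micro: 2 ⇒ (c0=2, c1=0, c2=2)
[Gauss-Seidel] macro 2: S0 reads c1=0 → after 2×micro: 2; S1 reads c1=0 → after 3×micro: 3; S2 reads c1=3 → after 1×micro: 1 ⇒ (c0=2, c1=3, c2=1)
[Gauss-Seidel] macro 3: S0 reads c1=3 → after 2×micro: 0; S1 reads c1=3 → after 3×micro: 2; S2 reads c1=2 → after 1×micro: 0 ⇒ (c0=0, c1=2, c2=0)
[Gauss-Seidel] macro 4: S0 reads c1=2 → after 2×micro: 0; S1 reads c1=2 → after 3×micro: 4; S2 reads c1=4 → after 1×micro: -4 ⇒ (c0=0, c1=4, c2=-4)
[Gauss-Seidel] macro 5: S0 reads c1=4 → after 2×micro: 0; S1 reads c1=4 → after 3×micro: 0; S2 reads c1=0 → after 1×micro: -8 ⇒ (c0=0, c1=0, c2=-8)
[Gauss-Seidel] macro 6: S0 reads c1=0 → after 2×micro: 0; S1 reads c1=0 → after 3×micro: 3; S2 reads c1=3 → after 1×micro: -19 ⇒ (c0=0, c1=3, c2=-19)
[Gauss-Seidel] macro 7: S0 reads c1=3 → after 2×micro: 0; S1 reads c1=3 → after 3×micro: 2; S2 reads c1=2 → after 1×micro: -40 ⇒ (c0=0, c1=2, c2=-40)
[Gauss-Seidel] macro 8: S0 reads c1=2 → after 2×micro: 0; S1 reads c1=2 → after 3×micro: 4; S2 reads c1=4 → after 1×micro: -84 ⇒ (c0=0, c1=4, c2=-84)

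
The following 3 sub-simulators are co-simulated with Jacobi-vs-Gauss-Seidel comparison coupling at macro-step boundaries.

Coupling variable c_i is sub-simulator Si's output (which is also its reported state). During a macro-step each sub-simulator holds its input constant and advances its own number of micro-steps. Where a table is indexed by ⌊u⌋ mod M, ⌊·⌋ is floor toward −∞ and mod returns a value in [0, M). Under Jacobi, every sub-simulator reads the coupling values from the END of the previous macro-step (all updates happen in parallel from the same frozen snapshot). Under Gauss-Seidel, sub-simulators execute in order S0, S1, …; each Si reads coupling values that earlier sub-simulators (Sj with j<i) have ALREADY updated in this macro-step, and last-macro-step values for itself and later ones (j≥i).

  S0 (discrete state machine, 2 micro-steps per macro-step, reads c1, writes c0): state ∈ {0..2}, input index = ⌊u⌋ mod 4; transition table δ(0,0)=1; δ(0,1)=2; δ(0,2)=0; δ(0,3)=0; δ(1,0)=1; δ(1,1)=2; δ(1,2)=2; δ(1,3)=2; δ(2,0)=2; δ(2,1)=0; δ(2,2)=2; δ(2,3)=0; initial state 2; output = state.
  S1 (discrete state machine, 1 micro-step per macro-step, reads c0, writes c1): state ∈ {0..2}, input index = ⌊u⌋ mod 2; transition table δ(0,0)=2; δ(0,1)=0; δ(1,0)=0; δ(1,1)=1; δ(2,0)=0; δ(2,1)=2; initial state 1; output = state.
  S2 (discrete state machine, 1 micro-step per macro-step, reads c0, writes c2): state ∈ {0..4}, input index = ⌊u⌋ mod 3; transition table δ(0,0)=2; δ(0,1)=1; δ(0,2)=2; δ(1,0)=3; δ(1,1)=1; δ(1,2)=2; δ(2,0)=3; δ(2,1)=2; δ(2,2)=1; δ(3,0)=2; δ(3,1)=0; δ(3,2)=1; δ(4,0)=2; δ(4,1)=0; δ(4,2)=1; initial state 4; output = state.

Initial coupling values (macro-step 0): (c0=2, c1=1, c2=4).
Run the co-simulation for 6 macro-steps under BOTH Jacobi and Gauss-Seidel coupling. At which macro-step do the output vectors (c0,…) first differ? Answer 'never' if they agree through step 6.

first divergence at macro-step: never

[Jacobi] macro 1: S0 reads c1=1 → after 2×micro: 2; S1 reads c0=2 → after 1×micro: 0; S2 reads c0=2 → after 1×micro: 1 ⇒ (c0=2, c1=0, c2=1)
[Jacobi] macro 2: S0 reads c1=0 → after 2×micro: 2; S1 reads c0=2 → after 1×micro: 2; S2 reads c0=2 → after 1×micro: 2 ⇒ (c0=2, c1=2, c2=2)
[Jacobi] macro 3: S0 reads c1=2 → after 2×micro: 2; S1 reads c0=2 → after 1×micro: 0; S2 reads c0=2 → after 1×micro: 1 ⇒ (c0=2, c1=0, c2=1)
[Jacobi] macro 4: S0 reads c1=0 → after 2×micro: 2; S1 reads c0=2 → after 1×micro: 2; S2 reads c0=2 → after 1×micro: 2 ⇒ (c0=2, c1=2, c2=2)
[Jacobi] macro 5: S0 reads c1=2 → after 2×micro: 2; S1 reads c0=2 → after 1×micro: 0; S2 reads c0=2 → after 1×micro: 1 ⇒ (c0=2, c1=0, c2=1)
[Jacobi] macro 6: S0 reads c1=0 → after 2×micro: 2; S1 reads c0=2 → after 1×micro: 2; S2 reads c0=2 → after 1×micro: 2 ⇒ (c0=2, c1=2, c2=2)
[Gauss-Seidel] macro 1: S0 reads c1=1 → after 2×micro: 2; S1 reads c0=2 → after 1×micro: 0; S2 reads c0=2 → after 1×micro: 1 ⇒ (c0=2, c1=0, c2=1)
[Gauss-Seidel] macro 2: S0 reads c1=0 → after 2×micro: 2; S1 reads c0=2 → after 1×micro: 2; S2 reads c0=2 → after 1×micro: 2 ⇒ (c0=2, c1=2, c2=2)
[Gauss-Seidel] macro 3: S0 reads c1=2 → after 2×micro: 2; S1 reads c0=2 → after 1×micro: 0; S2 reads c0=2 → after 1×micro: 1 ⇒ (c0=2, c1=0, c2=1)
[Gauss-Seidel] macro 4: S0 reads c1=0 → after 2×micro: 2; S1 reads c0=2 → after 1×micro: 2; S2 reads c0=2 → after 1×micro: 2 ⇒ (c0=2, c1=2, c2=2)
[Gauss-Seidel] macro 5: S0 reads c1=2 → after 2×micro: 2; S1 reads c0=2 → after 1×micro: 0; S2 reads c0=2 → after 1×micro: 1 ⇒ (c0=2, c1=0, c2=1)
[Gauss-Seidel] macro 6: S0 reads c1=0 → after 2×micro: 2; S1 reads c0=2 → after 1×micro: 2; S2 reads c0=2 → after 1×micro: 2 ⇒ (c0=2, c1=2, c2=2)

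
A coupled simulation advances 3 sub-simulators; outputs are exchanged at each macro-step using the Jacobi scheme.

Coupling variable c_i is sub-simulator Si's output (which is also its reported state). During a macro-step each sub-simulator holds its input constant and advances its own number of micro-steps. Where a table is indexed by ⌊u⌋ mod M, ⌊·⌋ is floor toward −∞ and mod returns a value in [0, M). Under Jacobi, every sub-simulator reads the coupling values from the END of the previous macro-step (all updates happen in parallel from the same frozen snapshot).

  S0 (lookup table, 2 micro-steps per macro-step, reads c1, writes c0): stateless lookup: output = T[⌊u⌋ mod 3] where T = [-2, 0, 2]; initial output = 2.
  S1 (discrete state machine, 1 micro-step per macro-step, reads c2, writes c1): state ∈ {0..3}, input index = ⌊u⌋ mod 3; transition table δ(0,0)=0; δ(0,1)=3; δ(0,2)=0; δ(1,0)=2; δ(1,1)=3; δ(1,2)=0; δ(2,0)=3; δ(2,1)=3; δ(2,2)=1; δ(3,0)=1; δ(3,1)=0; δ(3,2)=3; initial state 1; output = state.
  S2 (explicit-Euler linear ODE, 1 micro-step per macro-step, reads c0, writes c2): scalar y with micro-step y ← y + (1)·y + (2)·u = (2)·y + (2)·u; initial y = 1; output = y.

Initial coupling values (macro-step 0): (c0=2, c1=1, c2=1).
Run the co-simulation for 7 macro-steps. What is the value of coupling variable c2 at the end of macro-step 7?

macro 1: S0 reads c1=1 → after 2×micro: 0; S1 reads c2=1 → after 1×micro: 3; S2 reads c0=2 → after 1×micro: 6 ⇒ (c0=0, c1=3, c2=6)
macro 2: S0 reads c1=3 → after 2×micro: -2; S1 reads c2=6 → after 1×micro: 1; S2 reads c0=0 → after 1×micro: 12 ⇒ (c0=-2, c1=1, c2=12)
macro 3: S0 reads c1=1 → after 2×micro: 0; S1 reads c2=12 → after 1×micro: 2; S2 reads c0=-2 → after 1×micro: 20 ⇒ (c0=0, c1=2, c2=20)
macro 4: S0 reads c1=2 → after 2×micro: 2; S1 reads c2=20 → after 1×micro: 1; S2 reads c0=0 → after 1×micro: 40 ⇒ (c0=2, c1=1, c2=40)
macro 5: S0 reads c1=1 → after 2×micro: 0; S1 reads c2=40 → after 1×micro: 3; S2 reads c0=2 → after 1×micro: 84 ⇒ (c0=0, c1=3, c2=84)
macro 6: S0 reads c1=3 → after 2×micro: -2; S1 reads c2=84 → after 1×micro: 1; S2 reads c0=0 → after 1×micro: 168 ⇒ (c0=-2, c1=1, c2=168)
macro 7: S0 reads c1=1 → after 2×micro: 0; S1 reads c2=168 → after 1×micro: 2; S2 reads c0=-2 → after 1×micro: 332 ⇒ (c0=0, c1=2, c2=332)

c2 at macro-step 7 = 332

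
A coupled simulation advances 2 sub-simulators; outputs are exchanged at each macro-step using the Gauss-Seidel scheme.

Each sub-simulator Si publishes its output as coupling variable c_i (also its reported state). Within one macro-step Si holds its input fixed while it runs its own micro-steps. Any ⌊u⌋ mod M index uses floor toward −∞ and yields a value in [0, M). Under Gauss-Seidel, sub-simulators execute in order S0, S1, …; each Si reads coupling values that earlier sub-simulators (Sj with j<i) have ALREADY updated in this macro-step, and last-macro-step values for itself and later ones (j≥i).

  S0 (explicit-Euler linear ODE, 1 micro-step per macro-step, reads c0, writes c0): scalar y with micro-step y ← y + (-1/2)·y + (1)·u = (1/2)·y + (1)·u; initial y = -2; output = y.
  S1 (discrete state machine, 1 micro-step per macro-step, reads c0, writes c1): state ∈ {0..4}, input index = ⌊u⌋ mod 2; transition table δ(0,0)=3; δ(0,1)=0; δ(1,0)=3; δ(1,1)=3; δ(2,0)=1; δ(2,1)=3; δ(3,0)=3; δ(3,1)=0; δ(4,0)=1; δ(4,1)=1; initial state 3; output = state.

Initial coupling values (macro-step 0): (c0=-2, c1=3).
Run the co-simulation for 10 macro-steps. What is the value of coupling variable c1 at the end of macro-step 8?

macro 1: S0 reads c0=-2 → after 1×micro: -3; S1 reads c0=-3 → after 1×micro: 0 ⇒ (c0=-3, c1=0)
macro 2: S0 reads c0=-3 → after 1×micro: -9/2; S1 reads c0=-9/2 → after 1×micro: 0 ⇒ (c0=-9/2, c1=0)
macro 3: S0 reads c0=-9/2 → after 1×micro: -27/4; S1 reads c0=-27/4 → after 1×micro: 0 ⇒ (c0=-27/4, c1=0)
macro 4: S0 reads c0=-27/4 → after 1×micro: -81/8; S1 reads c0=-81/8 → after 1×micro: 0 ⇒ (c0=-81/8, c1=0)
macro 5: S0 reads c0=-81/8 → after 1×micro: -243/16; S1 reads c0=-243/16 → after 1×micro: 3 ⇒ (c0=-243/16, c1=3)
macro 6: S0 reads c0=-243/16 → after 1×micro: -729/32; S1 reads c0=-729/32 → after 1×micro: 0 ⇒ (c0=-729/32, c1=0)
macro 7: S0 reads c0=-729/32 → after 1×micro: -2187/64; S1 reads c0=-2187/64 → after 1×micro: 0 ⇒ (c0=-2187/64, c1=0)
macro 8: S0 reads c0=-2187/64 → after 1×micro: -6561/128; S1 reads c0=-6561/128 → after 1×micro: 3 ⇒ (c0=-6561/128, c1=3)
macro 9: S0 reads c0=-6561/128 → after 1×micro: -19683/256; S1 reads c0=-19683/256 → after 1×micro: 0 ⇒ (c0=-19683/256, c1=0)
macro 10: S0 reads c0=-19683/256 → after 1×micro: -59049/512; S1 reads c0=-59049/512 → after 1×micro: 3 ⇒ (c0=-59049/512, c1=3)

c1 at macro-step 8 = 3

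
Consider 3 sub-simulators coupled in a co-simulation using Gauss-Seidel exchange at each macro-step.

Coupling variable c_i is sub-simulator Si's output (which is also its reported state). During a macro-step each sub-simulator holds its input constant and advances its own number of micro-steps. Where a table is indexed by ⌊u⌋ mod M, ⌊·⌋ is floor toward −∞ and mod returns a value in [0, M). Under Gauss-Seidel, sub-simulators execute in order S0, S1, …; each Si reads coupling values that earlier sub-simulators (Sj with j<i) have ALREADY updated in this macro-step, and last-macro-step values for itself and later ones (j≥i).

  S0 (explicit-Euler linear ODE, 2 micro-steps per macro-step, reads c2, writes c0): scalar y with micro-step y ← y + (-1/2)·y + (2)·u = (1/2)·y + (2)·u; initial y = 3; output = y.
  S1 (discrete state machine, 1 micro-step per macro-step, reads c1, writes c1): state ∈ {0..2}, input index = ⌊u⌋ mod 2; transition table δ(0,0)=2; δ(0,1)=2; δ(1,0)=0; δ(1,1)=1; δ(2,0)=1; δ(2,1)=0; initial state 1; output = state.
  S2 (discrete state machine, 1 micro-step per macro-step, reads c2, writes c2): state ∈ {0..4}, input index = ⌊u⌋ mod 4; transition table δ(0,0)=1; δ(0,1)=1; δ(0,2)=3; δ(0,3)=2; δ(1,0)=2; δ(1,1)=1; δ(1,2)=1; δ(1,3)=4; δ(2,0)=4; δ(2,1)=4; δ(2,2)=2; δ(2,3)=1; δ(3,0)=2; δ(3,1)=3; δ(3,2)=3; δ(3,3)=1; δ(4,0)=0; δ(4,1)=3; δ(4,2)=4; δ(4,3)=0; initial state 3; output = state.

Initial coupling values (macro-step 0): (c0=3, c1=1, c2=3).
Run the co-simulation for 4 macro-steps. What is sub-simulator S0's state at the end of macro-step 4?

macro 1: S0 reads c2=3 → after 2×micro: 39/4; S1 reads c1=1 → after 1×micro: 1; S2 reads c2=3 → after 1×micro: 1 ⇒ (c0=39/4, c1=1, c2=1)
macro 2: S0 reads c2=1 → after 2×micro: 87/16; S1 reads c1=1 → after 1×micro: 1; S2 reads c2=1 → after 1×micro: 1 ⇒ (c0=87/16, c1=1, c2=1)
macro 3: S0 reads c2=1 → after 2×micro: 279/64; S1 reads c1=1 → after 1×micro: 1; S2 reads c2=1 → after 1×micro: 1 ⇒ (c0=279/64, c1=1, c2=1)
macro 4: S0 reads c2=1 → after 2×micro: 1047/256; S1 reads c1=1 → after 1×micro: 1; S2 reads c2=1 → after 1×micro: 1 ⇒ (c0=1047/256, c1=1, c2=1)

S0 state at macro-step 4 = 1047/256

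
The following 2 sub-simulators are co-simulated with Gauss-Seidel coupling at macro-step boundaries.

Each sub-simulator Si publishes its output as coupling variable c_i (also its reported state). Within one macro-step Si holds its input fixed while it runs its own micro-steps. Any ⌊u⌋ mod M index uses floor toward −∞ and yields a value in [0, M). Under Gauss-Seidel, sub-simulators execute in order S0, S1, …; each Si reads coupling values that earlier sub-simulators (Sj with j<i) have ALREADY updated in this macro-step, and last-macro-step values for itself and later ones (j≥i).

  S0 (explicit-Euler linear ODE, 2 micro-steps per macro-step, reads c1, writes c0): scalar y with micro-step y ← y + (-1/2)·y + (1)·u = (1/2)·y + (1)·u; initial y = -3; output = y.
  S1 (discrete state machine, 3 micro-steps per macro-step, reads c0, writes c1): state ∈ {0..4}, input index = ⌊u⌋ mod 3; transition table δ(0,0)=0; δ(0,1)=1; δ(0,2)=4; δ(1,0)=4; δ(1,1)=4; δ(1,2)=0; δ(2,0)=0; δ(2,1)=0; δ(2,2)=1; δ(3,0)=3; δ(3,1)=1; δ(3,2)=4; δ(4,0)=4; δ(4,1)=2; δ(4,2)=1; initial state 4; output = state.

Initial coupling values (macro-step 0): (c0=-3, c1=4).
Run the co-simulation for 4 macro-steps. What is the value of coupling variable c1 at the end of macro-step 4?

macro 1: S0 reads c1=4 → after 2×micro: 21/4; S1 reads c0=21/4 → after 3×micro: 4 ⇒ (c0=21/4, c1=4)
macro 2: S0 reads c1=4 → after 2×micro: 117/16; S1 reads c0=117/16 → after 3×micro: 1 ⇒ (c0=117/16, c1=1)
macro 3: S0 reads c1=1 → after 2×micro: 213/64; S1 reads c0=213/64 → after 3×micro: 4 ⇒ (c0=213/64, c1=4)
macro 4: S0 reads c1=4 → after 2×micro: 1749/256; S1 reads c0=1749/256 → after 3×micro: 4 ⇒ (c0=1749/256, c1=4)

c1 at macro-step 4 = 4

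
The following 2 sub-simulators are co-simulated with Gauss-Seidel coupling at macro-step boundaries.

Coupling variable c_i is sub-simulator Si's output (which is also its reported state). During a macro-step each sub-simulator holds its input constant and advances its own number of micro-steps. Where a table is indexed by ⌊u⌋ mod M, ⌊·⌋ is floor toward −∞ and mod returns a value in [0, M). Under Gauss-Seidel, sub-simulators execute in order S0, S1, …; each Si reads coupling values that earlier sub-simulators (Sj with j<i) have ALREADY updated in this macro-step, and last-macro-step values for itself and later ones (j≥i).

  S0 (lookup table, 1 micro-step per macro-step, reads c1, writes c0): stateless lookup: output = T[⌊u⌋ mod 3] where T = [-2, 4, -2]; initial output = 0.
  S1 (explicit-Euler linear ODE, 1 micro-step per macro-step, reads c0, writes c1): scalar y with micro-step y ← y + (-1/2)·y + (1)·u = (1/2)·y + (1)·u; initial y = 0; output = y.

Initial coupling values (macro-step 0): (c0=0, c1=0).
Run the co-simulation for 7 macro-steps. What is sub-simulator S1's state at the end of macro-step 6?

macro 1: S0 reads c1=0 → after 1×micro: -2; S1 reads c0=-2 → after 1×micro: -2 ⇒ (c0=-2, c1=-2)
macro 2: S0 reads c1=-2 → after 1×micro: 4; S1 reads c0=4 → after 1×micro: 3 ⇒ (c0=4, c1=3)
macro 3: S0 reads c1=3 → after 1×micro: -2; S1 reads c0=-2 → after 1×micro: -1/2 ⇒ (c0=-2, c1=-1/2)
macro 4: S0 reads c1=-1/2 → after 1×micro: -2; S1 reads c0=-2 → after 1×micro: -9/4 ⇒ (c0=-2, c1=-9/4)
macro 5: S0 reads c1=-9/4 → after 1×micro: -2; S1 reads c0=-2 → after 1×micro: -25/8 ⇒ (c0=-2, c1=-25/8)
macro 6: S0 reads c1=-25/8 → after 1×micro: -2; S1 reads c0=-2 → after 1×micro: -57/16 ⇒ (c0=-2, c1=-57/16)
macro 7: S0 reads c1=-57/16 → after 1×micro: -2; S1 reads c0=-2 → after 1×micro: -121/32 ⇒ (c0=-2, c1=-121/32)

S1 state at macro-step 6 = -57/16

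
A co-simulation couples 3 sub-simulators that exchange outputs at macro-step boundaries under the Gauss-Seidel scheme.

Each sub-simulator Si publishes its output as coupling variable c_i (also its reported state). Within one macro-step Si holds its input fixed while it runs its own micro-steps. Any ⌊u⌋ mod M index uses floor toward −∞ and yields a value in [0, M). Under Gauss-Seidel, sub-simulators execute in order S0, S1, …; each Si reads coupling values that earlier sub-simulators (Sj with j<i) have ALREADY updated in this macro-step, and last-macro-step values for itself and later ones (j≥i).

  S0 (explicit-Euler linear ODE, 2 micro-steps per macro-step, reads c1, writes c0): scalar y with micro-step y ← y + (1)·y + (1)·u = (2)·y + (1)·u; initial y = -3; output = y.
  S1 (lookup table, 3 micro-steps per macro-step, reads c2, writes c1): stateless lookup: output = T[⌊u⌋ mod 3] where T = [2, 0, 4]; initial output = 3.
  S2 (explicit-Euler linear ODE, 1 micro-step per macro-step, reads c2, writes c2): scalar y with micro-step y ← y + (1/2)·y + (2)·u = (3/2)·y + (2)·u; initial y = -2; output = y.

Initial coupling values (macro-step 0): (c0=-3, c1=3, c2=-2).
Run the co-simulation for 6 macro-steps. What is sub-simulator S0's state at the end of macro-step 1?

S0 state at macro-step 1 = -3

macro 1: S0 reads c1=3 → after 2×micro: -3; S1 reads c2=-2 → after 3×micro: 0; S2 reads c2=-2 → after 1×micro: -7 ⇒ (c0=-3, c1=0, c2=-7)
macro 2: S0 reads c1=0 → after 2×micro: -12; S1 reads c2=-7 → after 3×micro: 4; S2 reads c2=-7 → after 1×micro: -49/2 ⇒ (c0=-12, c1=4, c2=-49/2)
macro 3: S0 reads c1=4 → after 2×micro: -36; S1 reads c2=-49/2 → after 3×micro: 4; S2 reads c2=-49/2 → after 1×micro: -343/4 ⇒ (c0=-36, c1=4, c2=-343/4)
macro 4: S0 reads c1=4 → after 2×micro: -132; S1 reads c2=-343/4 → after 3×micro: 0; S2 reads c2=-343/4 → after 1×micro: -2401/8 ⇒ (c0=-132, c1=0, c2=-2401/8)
macro 5: S0 reads c1=0 → after 2×micro: -528; S1 reads c2=-2401/8 → after 3×micro: 4; S2 reads c2=-2401/8 → after 1×micro: -16807/16 ⇒ (c0=-528, c1=4, c2=-16807/16)
macro 6: S0 reads c1=4 → after 2×micro: -2100; S1 reads c2=-16807/16 → after 3×micro: 4; S2 reads c2=-16807/16 → after 1×micro: -117649/32 ⇒ (c0=-2100, c1=4, c2=-117649/32)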